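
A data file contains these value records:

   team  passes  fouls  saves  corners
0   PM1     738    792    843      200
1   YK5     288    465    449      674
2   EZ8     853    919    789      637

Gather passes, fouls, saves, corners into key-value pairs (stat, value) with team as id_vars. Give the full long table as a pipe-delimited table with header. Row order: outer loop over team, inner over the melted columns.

Each (team, column) pair becomes one row: 3 × 4 = 12 rows.
For example, (PM1, passes) → value=738.

| team | stat | value |
| PM1 | passes | 738 |
| PM1 | fouls | 792 |
| PM1 | saves | 843 |
| PM1 | corners | 200 |
| YK5 | passes | 288 |
| YK5 | fouls | 465 |
| YK5 | saves | 449 |
| YK5 | corners | 674 |
| EZ8 | passes | 853 |
| EZ8 | fouls | 919 |
| EZ8 | saves | 789 |
| EZ8 | corners | 637 |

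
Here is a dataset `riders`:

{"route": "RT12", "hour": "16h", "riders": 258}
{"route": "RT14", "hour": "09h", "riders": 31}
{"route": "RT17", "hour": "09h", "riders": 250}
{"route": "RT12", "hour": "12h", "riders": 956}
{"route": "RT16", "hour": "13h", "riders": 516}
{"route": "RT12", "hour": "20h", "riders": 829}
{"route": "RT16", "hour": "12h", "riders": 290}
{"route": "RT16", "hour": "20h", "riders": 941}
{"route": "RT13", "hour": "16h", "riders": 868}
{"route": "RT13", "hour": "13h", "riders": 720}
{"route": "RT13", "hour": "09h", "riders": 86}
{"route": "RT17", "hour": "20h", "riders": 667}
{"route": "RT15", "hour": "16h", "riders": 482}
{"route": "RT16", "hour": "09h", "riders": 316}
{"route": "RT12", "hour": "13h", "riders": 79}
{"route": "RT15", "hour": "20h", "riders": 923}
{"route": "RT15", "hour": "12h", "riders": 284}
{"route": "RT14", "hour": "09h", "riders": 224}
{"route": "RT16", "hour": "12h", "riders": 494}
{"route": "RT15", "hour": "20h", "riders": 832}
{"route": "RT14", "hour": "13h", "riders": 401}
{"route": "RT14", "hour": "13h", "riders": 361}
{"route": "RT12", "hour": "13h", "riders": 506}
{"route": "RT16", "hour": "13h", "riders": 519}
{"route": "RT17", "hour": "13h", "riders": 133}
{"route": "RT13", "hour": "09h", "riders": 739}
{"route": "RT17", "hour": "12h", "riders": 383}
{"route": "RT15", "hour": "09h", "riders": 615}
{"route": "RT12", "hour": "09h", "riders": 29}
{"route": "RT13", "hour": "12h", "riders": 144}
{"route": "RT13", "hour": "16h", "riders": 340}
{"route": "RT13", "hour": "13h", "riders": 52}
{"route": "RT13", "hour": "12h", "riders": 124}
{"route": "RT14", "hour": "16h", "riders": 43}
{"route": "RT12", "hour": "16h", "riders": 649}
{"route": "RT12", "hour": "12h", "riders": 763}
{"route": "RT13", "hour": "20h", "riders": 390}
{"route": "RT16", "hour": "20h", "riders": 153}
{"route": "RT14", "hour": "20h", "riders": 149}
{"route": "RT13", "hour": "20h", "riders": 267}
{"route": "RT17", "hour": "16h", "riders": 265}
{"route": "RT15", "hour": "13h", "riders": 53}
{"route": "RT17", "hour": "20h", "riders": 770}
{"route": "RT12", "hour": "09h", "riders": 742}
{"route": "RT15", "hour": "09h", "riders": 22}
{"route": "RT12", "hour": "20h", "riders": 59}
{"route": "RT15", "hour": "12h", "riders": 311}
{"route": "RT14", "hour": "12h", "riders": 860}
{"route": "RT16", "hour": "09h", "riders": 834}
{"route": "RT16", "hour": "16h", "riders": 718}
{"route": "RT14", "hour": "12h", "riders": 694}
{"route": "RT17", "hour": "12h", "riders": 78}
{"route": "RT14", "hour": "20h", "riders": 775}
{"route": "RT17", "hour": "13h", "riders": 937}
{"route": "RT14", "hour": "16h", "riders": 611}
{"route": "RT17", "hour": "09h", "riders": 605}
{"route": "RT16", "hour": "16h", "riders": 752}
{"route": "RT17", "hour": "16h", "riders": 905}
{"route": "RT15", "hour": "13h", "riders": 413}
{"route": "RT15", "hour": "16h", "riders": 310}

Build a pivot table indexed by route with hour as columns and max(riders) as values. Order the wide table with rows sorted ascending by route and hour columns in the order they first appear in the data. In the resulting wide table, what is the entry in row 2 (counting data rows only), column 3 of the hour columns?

144

With rows sorted ascending by route, row 2 is route=RT13. hour columns in first-appearance order: 16h, 09h, 12h, 13h, 20h; column 3 is 12h.
Long rows with route=RT13, hour=12h: max(144, 124) = 144.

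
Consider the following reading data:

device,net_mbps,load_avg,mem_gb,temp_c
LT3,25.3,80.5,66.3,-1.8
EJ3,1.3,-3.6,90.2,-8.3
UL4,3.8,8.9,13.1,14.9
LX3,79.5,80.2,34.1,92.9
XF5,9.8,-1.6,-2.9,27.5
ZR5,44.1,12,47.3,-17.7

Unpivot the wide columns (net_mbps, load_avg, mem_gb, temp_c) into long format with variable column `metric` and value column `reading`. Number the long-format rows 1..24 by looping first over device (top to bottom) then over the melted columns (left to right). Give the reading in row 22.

12

24 rows total (6 × 4). Row 22: index ⌊(22-1)/4⌋ = 5 into device → ZR5; (22-1) mod 4 = 1 into the melted columns → load_avg.
So row 22 is (ZR5, load_avg, 12); reading = 12.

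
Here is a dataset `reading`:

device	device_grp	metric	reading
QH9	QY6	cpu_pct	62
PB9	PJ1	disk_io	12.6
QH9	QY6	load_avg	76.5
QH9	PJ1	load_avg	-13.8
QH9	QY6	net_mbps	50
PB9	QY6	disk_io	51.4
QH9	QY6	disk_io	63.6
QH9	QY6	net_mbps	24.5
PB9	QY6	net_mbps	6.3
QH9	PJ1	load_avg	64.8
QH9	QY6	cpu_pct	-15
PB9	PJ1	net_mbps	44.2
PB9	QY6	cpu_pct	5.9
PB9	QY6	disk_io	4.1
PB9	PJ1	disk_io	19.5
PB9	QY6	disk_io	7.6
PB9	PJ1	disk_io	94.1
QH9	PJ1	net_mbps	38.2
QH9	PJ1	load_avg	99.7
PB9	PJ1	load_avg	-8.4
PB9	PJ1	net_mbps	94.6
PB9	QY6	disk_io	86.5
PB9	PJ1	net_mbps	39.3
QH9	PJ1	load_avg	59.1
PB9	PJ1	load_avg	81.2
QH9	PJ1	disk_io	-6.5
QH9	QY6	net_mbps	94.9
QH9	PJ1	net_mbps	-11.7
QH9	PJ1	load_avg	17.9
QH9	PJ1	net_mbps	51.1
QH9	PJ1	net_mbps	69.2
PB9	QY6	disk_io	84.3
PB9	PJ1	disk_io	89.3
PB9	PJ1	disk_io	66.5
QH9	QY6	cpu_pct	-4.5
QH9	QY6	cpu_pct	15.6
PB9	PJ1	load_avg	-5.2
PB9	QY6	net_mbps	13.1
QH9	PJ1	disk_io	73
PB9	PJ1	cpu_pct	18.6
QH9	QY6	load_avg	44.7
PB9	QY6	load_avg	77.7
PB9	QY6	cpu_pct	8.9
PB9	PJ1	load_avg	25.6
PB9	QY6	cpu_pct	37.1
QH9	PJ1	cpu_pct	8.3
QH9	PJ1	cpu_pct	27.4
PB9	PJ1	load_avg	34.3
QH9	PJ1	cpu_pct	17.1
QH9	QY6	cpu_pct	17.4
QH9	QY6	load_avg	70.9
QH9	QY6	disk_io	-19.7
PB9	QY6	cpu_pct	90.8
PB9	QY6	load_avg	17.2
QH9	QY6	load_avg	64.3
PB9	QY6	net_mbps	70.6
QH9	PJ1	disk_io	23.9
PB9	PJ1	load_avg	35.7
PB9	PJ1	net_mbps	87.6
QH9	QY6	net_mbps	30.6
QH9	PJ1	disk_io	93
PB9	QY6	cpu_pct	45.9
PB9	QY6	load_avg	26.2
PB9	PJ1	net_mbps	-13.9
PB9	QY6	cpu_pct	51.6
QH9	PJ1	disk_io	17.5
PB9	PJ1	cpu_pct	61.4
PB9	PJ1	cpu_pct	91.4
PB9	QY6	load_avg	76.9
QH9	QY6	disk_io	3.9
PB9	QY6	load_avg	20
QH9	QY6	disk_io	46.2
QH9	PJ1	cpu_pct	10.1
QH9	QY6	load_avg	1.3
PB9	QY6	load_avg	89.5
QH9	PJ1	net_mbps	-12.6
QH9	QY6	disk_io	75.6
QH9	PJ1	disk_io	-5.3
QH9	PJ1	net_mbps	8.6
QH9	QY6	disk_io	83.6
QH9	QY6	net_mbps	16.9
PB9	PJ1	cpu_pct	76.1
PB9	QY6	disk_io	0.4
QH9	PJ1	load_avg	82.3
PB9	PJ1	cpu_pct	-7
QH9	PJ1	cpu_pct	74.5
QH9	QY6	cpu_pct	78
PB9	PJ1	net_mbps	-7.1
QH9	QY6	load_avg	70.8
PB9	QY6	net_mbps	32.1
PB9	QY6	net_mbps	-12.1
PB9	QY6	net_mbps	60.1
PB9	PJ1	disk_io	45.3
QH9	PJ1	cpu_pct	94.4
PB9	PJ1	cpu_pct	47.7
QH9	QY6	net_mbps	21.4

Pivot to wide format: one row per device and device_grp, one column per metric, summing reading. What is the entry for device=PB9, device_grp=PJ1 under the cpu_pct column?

Rows with device=PB9, device_grp=PJ1 and metric=cpu_pct: reading values are 18.6, 61.4, 91.4, 76.1, -7, 47.7.
18.6 + 61.4 + 91.4 + 76.1 + -7 + 47.7 = 288.2.

288.2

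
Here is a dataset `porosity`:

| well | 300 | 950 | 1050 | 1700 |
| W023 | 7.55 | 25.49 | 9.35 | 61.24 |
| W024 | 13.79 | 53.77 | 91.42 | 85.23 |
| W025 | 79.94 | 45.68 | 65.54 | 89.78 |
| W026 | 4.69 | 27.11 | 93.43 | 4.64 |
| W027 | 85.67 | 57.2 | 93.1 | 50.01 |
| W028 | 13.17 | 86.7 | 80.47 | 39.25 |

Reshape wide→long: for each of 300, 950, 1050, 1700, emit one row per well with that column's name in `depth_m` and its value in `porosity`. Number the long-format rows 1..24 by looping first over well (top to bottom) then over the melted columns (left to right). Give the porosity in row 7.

91.42

24 rows total (6 × 4). Row 7: index ⌊(7-1)/4⌋ = 1 into well → W024; (7-1) mod 4 = 2 into the melted columns → 1050.
So row 7 is (W024, 1050, 91.42); porosity = 91.42.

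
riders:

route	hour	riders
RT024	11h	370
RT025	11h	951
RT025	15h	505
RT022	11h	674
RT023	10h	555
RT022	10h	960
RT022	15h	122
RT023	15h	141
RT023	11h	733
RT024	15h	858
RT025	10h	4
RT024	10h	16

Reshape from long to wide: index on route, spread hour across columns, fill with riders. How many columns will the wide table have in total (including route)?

1 column for route plus 3 distinct hour values → 4 columns.

4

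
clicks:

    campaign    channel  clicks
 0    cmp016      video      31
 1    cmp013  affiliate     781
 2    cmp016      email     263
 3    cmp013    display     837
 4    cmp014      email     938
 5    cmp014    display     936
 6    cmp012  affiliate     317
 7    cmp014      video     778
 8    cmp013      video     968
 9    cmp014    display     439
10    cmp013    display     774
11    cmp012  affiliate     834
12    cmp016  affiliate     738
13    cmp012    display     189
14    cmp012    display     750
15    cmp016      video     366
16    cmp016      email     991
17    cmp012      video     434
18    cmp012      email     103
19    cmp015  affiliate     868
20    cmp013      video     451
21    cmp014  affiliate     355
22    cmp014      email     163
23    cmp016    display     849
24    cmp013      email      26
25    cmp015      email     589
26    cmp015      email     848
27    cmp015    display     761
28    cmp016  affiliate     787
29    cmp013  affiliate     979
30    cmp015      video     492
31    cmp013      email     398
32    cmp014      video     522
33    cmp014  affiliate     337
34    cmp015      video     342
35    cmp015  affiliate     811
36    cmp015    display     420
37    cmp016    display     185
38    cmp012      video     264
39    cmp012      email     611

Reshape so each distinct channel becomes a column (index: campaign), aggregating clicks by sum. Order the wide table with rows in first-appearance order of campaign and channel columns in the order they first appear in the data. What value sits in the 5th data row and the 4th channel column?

With rows in first-appearance order of campaign, row 5 is campaign=cmp015. channel columns in first-appearance order: video, affiliate, email, display; column 4 is display.
Long rows with campaign=cmp015, channel=display: 761 + 420 = 1181.

1181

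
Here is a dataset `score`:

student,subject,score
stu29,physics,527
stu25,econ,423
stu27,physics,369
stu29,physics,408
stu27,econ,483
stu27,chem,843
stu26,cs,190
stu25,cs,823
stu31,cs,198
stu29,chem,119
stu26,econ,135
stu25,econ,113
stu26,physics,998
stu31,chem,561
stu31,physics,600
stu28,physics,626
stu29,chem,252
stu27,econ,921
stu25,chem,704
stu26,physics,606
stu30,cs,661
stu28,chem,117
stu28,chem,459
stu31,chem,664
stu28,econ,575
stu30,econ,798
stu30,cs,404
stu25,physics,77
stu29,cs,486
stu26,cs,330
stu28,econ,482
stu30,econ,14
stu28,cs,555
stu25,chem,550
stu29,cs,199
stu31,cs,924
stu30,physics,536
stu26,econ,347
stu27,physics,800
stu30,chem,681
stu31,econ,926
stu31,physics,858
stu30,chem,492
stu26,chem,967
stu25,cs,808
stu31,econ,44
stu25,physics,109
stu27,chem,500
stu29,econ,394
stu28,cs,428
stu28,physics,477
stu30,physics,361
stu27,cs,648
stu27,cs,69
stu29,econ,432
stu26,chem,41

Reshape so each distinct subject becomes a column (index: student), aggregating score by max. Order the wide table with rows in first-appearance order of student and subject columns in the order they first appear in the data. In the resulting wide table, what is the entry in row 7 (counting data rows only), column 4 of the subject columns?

661

With rows in first-appearance order of student, row 7 is student=stu30. subject columns in first-appearance order: physics, econ, chem, cs; column 4 is cs.
Long rows with student=stu30, subject=cs: max(661, 404) = 661.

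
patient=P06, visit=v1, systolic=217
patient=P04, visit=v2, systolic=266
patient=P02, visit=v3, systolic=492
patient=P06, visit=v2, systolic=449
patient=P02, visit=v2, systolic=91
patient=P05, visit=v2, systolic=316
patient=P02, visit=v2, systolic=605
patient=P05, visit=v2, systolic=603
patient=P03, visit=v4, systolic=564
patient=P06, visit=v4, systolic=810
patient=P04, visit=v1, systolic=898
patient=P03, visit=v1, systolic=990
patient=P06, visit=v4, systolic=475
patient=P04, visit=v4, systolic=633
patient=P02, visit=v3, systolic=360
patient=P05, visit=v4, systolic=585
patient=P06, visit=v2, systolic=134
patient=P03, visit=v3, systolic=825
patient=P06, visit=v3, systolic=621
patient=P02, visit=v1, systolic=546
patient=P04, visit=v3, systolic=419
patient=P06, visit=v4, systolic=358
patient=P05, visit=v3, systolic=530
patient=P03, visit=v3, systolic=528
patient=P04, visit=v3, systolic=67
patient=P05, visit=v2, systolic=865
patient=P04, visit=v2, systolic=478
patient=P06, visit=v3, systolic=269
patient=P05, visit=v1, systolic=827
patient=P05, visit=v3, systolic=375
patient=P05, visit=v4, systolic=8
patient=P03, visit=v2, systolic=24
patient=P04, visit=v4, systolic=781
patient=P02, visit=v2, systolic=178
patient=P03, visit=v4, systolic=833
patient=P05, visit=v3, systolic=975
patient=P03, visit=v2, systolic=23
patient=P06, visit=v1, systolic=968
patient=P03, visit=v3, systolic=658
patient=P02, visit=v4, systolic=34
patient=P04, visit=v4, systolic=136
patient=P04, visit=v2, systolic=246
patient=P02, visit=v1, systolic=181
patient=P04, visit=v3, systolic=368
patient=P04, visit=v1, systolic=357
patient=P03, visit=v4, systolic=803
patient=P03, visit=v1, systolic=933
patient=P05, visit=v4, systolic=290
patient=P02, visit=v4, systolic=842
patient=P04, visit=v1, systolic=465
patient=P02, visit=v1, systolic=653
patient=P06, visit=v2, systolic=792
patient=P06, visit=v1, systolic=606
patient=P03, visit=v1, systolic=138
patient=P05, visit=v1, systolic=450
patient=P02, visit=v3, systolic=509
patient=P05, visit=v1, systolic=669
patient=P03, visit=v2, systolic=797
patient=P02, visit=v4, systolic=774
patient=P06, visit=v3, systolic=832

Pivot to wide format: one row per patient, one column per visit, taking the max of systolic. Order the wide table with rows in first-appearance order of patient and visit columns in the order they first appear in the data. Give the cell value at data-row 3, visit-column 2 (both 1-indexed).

With rows in first-appearance order of patient, row 3 is patient=P02. visit columns in first-appearance order: v1, v2, v3, v4; column 2 is v2.
Long rows with patient=P02, visit=v2: max(91, 605, 178) = 605.

605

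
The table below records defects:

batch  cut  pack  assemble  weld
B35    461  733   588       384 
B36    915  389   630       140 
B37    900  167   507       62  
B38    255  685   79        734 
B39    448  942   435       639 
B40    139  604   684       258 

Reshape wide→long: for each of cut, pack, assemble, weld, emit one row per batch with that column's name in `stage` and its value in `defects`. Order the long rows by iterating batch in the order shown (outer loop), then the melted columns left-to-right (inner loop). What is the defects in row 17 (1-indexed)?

448

24 rows total (6 × 4). Row 17: index ⌊(17-1)/4⌋ = 4 into batch → B39; (17-1) mod 4 = 0 into the melted columns → cut.
So row 17 is (B39, cut, 448); defects = 448.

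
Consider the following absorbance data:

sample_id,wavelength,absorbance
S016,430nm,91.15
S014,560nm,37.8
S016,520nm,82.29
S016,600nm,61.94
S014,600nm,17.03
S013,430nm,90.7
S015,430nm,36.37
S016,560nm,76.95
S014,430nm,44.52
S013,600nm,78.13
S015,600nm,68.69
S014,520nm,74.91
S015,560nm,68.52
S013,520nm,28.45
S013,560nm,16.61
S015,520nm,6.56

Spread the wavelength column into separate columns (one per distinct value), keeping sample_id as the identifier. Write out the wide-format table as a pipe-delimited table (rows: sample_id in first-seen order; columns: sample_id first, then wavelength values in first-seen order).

Columns: sample_id plus the 4 distinct wavelength values (430nm, 560nm, 520nm, 600nm).
For example, row S016 column 430nm takes absorbance=91.15 from the long row (S016, 430nm).

| sample_id | 430nm | 560nm | 520nm | 600nm |
| S016 | 91.15 | 76.95 | 82.29 | 61.94 |
| S014 | 44.52 | 37.8 | 74.91 | 17.03 |
| S013 | 90.7 | 16.61 | 28.45 | 78.13 |
| S015 | 36.37 | 68.52 | 6.56 | 68.69 |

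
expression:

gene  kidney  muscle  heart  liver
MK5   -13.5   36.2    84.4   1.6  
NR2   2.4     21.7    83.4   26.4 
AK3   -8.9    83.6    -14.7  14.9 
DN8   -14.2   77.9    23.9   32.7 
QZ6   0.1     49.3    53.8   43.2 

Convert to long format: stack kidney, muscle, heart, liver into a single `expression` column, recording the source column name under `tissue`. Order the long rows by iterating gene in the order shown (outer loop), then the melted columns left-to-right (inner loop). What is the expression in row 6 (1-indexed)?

21.7

20 rows total (5 × 4). Row 6: index ⌊(6-1)/4⌋ = 1 into gene → NR2; (6-1) mod 4 = 1 into the melted columns → muscle.
So row 6 is (NR2, muscle, 21.7); expression = 21.7.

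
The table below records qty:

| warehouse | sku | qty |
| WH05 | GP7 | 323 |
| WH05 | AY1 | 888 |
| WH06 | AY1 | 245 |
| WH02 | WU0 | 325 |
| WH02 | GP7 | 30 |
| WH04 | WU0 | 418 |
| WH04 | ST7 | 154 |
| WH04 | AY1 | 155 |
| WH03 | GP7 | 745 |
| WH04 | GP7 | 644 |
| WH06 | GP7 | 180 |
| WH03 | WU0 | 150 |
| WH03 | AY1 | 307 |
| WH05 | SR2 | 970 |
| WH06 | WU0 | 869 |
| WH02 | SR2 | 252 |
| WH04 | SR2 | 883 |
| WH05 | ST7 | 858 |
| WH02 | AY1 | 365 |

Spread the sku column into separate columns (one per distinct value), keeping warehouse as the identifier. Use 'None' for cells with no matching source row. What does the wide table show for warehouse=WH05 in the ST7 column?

858

The long row with warehouse=WH05, sku=ST7 has qty=858.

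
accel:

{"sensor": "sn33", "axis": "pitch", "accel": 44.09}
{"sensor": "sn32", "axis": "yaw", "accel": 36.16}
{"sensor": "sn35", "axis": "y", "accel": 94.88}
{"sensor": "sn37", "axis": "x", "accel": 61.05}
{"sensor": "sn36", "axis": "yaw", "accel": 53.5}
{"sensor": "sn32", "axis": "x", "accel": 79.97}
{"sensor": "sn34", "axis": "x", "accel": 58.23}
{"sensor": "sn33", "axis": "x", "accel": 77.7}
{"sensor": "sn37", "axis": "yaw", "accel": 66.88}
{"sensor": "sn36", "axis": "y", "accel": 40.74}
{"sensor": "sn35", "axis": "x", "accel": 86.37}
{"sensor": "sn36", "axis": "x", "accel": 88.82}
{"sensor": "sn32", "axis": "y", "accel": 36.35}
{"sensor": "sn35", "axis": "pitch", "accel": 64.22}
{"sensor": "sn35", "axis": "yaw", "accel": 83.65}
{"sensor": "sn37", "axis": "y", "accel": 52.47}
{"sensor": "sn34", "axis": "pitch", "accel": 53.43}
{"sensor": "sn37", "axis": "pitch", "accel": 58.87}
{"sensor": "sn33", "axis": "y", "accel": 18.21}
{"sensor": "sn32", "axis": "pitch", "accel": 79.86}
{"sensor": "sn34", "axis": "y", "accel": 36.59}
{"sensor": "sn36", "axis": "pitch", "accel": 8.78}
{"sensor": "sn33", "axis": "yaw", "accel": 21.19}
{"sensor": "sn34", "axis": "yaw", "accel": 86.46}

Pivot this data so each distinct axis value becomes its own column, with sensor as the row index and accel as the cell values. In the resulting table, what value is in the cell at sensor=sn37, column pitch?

Wide layout: rows indexed by sensor, columns are the 4 distinct axis values (pitch, yaw, y, x).
Cell (sensor=sn37, axis=pitch) draws from the long row where sensor=sn37 and axis=pitch, which has accel=58.87.

58.87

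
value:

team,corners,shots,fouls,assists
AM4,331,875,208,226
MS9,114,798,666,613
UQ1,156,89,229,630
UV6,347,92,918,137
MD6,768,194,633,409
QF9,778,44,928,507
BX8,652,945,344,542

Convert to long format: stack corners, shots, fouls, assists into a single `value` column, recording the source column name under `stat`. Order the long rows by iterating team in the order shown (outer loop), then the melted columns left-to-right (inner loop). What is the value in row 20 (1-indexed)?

28 rows total (7 × 4). Row 20: index ⌊(20-1)/4⌋ = 4 into team → MD6; (20-1) mod 4 = 3 into the melted columns → assists.
So row 20 is (MD6, assists, 409); value = 409.

409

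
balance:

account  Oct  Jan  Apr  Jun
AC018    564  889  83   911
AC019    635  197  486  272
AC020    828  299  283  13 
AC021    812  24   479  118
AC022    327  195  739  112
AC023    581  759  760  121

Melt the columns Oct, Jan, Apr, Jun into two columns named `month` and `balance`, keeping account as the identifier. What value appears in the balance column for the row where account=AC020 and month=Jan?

Unpivoting turns each (account, wide-column) pair into one long row.
The wide cell at row AC020, column Jan holds 299, so the long row (AC020, Jan) has balance=299.

299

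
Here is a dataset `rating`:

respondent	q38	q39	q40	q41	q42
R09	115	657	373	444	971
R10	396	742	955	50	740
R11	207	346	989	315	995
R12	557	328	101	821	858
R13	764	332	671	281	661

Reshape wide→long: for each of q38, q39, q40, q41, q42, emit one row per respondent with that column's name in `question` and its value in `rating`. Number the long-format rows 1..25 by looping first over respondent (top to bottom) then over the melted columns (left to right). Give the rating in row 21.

764

25 rows total (5 × 5). Row 21: index ⌊(21-1)/5⌋ = 4 into respondent → R13; (21-1) mod 5 = 0 into the melted columns → q38.
So row 21 is (R13, q38, 764); rating = 764.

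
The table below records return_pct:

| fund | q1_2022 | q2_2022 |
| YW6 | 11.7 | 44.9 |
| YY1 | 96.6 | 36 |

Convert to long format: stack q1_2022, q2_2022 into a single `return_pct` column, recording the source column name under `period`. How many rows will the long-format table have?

4

2 fund values × 2 melted columns = 4 rows.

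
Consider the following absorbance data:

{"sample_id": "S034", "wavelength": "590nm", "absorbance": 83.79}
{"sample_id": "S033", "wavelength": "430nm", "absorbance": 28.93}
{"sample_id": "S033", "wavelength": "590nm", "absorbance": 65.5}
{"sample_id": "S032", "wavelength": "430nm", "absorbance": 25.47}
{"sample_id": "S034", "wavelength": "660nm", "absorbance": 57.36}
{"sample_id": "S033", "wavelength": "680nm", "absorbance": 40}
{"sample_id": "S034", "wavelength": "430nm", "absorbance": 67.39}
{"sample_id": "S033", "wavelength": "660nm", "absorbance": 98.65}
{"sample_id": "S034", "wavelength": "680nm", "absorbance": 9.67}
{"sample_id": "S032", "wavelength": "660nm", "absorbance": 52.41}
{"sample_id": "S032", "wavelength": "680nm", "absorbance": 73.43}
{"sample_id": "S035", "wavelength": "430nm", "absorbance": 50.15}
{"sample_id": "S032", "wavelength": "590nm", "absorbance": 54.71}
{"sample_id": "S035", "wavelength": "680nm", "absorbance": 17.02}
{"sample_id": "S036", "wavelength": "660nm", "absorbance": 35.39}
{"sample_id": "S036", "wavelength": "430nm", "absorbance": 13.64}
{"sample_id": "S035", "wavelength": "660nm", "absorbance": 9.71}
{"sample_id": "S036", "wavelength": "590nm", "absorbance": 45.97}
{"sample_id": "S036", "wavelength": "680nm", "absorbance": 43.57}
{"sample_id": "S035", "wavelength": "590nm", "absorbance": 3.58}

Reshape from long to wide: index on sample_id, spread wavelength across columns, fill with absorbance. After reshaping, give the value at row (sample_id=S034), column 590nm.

Wide layout: rows indexed by sample_id, columns are the 4 distinct wavelength values (590nm, 430nm, 660nm, 680nm).
Cell (sample_id=S034, wavelength=590nm) draws from the long row where sample_id=S034 and wavelength=590nm, which has absorbance=83.79.

83.79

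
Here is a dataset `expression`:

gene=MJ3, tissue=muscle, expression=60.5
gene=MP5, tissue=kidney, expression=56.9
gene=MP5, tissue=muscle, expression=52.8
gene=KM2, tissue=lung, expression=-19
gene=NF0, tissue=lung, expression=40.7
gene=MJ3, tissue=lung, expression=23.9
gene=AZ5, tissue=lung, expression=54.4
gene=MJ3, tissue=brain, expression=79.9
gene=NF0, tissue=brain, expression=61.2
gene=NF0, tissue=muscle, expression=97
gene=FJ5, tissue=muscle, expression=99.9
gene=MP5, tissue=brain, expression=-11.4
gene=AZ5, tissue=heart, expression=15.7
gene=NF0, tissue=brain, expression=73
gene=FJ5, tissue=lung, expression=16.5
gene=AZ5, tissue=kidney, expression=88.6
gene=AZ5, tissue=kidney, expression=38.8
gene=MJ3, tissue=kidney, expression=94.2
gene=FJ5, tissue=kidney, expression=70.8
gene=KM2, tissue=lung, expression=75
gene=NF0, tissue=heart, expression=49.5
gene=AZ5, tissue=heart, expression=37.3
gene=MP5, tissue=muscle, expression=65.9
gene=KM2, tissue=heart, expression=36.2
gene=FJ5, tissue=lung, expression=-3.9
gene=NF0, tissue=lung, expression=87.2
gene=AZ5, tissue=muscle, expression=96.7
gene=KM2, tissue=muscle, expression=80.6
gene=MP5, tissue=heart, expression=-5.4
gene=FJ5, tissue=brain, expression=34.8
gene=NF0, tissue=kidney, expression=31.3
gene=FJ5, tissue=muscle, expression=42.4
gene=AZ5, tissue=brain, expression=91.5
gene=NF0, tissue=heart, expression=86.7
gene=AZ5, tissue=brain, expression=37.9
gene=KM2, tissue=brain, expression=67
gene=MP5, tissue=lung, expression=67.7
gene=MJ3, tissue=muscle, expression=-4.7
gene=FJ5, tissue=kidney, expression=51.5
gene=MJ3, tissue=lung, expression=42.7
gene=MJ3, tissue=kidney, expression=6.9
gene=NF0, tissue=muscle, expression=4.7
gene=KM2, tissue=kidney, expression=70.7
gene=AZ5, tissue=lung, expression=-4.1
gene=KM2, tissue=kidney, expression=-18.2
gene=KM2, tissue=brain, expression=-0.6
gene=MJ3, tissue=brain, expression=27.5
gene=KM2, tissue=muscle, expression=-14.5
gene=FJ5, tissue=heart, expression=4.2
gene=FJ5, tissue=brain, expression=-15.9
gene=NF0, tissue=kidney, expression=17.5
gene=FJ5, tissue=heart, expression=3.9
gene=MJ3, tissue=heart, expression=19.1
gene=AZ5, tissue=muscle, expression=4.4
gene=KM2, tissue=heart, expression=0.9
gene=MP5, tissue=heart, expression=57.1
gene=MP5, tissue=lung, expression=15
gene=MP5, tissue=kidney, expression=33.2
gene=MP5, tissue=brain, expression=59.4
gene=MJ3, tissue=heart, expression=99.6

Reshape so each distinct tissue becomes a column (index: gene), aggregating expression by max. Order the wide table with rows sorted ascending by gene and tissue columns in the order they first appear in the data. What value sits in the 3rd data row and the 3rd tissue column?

75

With rows sorted ascending by gene, row 3 is gene=KM2. tissue columns in first-appearance order: muscle, kidney, lung, brain, heart; column 3 is lung.
Long rows with gene=KM2, tissue=lung: max(-19, 75) = 75.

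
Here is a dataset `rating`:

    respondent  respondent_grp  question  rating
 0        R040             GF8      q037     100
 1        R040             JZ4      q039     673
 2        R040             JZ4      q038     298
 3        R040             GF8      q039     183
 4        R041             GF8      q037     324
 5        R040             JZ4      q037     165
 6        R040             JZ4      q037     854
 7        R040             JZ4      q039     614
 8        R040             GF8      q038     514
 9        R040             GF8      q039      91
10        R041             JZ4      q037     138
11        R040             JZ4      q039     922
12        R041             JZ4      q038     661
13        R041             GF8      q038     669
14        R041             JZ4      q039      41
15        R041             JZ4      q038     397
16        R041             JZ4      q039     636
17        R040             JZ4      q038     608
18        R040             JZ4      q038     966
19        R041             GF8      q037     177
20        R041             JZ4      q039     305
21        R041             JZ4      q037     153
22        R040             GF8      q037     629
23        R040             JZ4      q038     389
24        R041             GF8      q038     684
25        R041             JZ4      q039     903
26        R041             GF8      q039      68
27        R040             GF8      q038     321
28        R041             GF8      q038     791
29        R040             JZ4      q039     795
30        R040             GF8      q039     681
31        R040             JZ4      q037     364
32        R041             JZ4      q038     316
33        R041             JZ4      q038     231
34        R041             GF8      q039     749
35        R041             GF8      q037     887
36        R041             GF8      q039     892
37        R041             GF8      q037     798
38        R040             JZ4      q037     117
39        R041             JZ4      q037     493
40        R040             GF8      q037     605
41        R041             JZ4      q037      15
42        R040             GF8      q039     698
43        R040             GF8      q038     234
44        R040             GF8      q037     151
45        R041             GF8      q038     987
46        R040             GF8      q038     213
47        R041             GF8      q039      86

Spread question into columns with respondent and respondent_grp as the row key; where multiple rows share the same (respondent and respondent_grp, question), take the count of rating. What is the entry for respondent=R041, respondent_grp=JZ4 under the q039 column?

4

Rows with respondent=R041, respondent_grp=JZ4 and question=q039: rating values are 41, 636, 305, 903.
4 rows match — count = 4.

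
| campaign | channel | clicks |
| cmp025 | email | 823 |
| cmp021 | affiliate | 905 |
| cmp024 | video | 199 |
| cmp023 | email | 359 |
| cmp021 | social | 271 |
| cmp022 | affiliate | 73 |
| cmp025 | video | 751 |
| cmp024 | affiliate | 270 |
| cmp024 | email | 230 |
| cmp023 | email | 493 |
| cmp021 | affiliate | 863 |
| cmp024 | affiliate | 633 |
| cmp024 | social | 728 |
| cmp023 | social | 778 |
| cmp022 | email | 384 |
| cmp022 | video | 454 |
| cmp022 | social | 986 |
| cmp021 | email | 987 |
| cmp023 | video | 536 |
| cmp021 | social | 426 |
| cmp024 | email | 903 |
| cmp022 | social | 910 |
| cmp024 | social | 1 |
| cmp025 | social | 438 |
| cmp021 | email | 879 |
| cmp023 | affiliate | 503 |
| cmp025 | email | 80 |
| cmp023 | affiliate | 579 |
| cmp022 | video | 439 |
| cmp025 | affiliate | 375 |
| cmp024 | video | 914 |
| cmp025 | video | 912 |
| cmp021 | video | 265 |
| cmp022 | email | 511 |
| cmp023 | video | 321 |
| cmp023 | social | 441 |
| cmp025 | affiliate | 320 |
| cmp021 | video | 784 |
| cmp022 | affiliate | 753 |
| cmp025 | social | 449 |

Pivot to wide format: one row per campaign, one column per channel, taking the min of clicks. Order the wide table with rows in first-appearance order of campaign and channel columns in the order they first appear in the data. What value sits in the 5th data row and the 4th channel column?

910

With rows in first-appearance order of campaign, row 5 is campaign=cmp022. channel columns in first-appearance order: email, affiliate, video, social; column 4 is social.
Long rows with campaign=cmp022, channel=social: min(986, 910) = 910.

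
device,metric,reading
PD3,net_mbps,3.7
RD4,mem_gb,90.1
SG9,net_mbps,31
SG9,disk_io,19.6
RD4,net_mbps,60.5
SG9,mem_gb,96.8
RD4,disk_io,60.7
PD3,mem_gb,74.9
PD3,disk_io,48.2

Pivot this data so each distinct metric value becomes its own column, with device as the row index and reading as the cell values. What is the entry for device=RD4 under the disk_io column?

Wide layout: rows indexed by device, columns are the 3 distinct metric values (net_mbps, mem_gb, disk_io).
Cell (device=RD4, metric=disk_io) draws from the long row where device=RD4 and metric=disk_io, which has reading=60.7.

60.7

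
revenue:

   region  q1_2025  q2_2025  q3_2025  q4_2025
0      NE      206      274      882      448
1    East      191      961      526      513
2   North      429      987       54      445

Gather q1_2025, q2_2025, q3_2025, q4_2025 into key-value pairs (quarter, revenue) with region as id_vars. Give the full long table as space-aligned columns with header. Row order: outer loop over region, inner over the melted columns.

Each (region, column) pair becomes one row: 3 × 4 = 12 rows.
For example, (NE, q1_2025) → revenue=206.

region  quarter  revenue
NE      q1_2025  206    
NE      q2_2025  274    
NE      q3_2025  882    
NE      q4_2025  448    
East    q1_2025  191    
East    q2_2025  961    
East    q3_2025  526    
East    q4_2025  513    
North   q1_2025  429    
North   q2_2025  987    
North   q3_2025  54     
North   q4_2025  445    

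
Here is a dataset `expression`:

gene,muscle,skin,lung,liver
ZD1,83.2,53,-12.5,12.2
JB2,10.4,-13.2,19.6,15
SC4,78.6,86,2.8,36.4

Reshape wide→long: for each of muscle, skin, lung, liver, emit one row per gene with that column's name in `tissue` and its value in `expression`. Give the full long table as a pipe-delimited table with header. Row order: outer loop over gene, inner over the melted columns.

| gene | tissue | expression |
| ZD1 | muscle | 83.2 |
| ZD1 | skin | 53 |
| ZD1 | lung | -12.5 |
| ZD1 | liver | 12.2 |
| JB2 | muscle | 10.4 |
| JB2 | skin | -13.2 |
| JB2 | lung | 19.6 |
| JB2 | liver | 15 |
| SC4 | muscle | 78.6 |
| SC4 | skin | 86 |
| SC4 | lung | 2.8 |
| SC4 | liver | 36.4 |

Each (gene, column) pair becomes one row: 3 × 4 = 12 rows.
For example, (ZD1, muscle) → expression=83.2.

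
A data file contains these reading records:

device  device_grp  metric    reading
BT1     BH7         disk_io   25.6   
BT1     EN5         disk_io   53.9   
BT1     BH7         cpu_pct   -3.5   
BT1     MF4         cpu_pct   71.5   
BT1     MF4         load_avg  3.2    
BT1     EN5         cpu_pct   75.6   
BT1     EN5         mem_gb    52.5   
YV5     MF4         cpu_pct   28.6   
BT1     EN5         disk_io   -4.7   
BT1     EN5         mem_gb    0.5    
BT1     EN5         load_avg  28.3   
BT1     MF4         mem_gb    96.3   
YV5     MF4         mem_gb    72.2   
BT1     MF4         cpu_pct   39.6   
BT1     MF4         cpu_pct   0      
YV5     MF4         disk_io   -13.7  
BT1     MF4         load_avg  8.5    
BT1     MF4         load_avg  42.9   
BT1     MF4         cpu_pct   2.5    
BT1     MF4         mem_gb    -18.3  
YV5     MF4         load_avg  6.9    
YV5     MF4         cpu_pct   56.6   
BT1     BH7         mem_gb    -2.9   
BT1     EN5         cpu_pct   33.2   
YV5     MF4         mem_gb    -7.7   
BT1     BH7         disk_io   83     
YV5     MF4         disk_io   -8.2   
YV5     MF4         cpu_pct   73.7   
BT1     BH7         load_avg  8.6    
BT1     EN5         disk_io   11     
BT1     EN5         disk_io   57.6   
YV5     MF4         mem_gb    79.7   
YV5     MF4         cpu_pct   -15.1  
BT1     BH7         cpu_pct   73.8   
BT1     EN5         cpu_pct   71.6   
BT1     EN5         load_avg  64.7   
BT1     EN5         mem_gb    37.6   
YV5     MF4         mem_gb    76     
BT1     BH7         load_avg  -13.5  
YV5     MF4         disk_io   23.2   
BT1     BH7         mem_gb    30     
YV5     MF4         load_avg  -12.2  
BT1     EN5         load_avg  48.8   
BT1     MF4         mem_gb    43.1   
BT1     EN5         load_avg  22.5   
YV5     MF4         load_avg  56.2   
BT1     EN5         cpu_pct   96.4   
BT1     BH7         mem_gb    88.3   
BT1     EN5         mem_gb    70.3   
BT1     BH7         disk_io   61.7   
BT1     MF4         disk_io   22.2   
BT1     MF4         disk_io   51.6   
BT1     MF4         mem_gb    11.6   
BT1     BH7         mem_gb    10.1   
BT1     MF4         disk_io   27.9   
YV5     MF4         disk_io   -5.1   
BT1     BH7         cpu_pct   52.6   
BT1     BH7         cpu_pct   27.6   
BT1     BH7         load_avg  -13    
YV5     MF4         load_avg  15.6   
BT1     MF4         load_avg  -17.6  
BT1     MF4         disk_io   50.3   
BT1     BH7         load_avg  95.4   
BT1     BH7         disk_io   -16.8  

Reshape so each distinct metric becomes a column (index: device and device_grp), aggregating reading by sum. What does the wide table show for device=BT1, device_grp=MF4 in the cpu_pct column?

Rows with device=BT1, device_grp=MF4 and metric=cpu_pct: reading values are 71.5, 39.6, 0, 2.5.
71.5 + 39.6 + 0 + 2.5 = 113.6.

113.6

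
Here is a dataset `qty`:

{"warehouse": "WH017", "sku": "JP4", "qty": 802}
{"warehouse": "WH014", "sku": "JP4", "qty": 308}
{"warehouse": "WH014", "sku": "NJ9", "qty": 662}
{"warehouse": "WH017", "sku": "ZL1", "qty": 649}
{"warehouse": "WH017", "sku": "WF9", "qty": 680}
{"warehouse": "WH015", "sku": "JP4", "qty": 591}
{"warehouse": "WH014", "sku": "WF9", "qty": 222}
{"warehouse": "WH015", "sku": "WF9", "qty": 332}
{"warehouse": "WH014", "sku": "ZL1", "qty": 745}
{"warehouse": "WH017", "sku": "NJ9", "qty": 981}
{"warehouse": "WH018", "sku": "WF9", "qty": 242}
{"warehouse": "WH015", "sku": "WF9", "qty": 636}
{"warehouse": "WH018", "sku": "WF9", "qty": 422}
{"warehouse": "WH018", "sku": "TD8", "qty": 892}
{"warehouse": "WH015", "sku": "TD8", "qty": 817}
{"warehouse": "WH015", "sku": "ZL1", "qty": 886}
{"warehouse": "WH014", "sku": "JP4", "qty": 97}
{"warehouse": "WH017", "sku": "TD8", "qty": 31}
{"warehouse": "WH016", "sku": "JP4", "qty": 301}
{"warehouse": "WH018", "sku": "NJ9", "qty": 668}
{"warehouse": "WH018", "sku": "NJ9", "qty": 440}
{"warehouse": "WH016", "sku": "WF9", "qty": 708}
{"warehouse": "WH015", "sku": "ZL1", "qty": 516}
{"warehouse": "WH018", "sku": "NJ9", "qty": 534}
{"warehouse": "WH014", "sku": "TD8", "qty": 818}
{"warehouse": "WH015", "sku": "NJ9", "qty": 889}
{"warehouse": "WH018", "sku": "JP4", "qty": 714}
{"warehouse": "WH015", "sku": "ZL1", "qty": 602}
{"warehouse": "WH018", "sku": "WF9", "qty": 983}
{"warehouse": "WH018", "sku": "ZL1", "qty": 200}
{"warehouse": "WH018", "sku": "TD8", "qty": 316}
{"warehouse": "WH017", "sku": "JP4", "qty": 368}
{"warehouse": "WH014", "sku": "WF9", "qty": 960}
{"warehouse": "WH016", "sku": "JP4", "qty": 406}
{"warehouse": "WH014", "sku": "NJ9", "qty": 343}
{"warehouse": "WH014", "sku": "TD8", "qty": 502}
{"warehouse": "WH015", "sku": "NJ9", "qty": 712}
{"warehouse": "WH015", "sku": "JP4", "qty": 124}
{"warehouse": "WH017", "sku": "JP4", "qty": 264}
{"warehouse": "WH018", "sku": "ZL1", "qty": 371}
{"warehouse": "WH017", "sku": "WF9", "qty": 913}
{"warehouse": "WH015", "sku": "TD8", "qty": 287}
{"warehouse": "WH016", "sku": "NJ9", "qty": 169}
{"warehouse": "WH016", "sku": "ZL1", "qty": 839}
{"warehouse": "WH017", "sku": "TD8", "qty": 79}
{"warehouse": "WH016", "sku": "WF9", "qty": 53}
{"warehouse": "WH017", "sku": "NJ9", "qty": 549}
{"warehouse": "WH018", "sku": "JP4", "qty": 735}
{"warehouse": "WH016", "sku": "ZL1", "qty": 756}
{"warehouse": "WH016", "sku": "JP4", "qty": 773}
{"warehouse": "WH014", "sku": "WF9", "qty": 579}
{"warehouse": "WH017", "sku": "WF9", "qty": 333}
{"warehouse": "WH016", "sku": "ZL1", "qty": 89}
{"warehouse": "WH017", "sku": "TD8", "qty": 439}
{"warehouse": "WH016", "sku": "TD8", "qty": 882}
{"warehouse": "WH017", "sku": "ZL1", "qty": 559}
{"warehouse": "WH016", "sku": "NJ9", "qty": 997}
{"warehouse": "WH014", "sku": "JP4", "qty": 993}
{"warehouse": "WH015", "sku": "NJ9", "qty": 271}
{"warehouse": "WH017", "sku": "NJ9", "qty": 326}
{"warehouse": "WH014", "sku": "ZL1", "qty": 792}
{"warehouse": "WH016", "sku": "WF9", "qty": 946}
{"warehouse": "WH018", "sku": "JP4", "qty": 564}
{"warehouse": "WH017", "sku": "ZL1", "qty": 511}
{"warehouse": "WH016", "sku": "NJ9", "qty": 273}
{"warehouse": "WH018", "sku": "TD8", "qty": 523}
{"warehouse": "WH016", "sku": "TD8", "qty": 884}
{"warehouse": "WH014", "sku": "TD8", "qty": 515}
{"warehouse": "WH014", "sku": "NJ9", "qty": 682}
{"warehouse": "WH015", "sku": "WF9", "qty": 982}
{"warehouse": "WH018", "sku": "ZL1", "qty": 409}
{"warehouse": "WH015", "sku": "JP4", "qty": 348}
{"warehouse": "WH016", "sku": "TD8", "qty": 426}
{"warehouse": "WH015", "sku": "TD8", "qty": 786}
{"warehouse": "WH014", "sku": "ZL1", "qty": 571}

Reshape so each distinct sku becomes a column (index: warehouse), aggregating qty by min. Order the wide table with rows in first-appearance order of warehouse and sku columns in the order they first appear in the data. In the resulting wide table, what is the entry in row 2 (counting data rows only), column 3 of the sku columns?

571

With rows in first-appearance order of warehouse, row 2 is warehouse=WH014. sku columns in first-appearance order: JP4, NJ9, ZL1, WF9, TD8; column 3 is ZL1.
Long rows with warehouse=WH014, sku=ZL1: min(745, 792, 571) = 571.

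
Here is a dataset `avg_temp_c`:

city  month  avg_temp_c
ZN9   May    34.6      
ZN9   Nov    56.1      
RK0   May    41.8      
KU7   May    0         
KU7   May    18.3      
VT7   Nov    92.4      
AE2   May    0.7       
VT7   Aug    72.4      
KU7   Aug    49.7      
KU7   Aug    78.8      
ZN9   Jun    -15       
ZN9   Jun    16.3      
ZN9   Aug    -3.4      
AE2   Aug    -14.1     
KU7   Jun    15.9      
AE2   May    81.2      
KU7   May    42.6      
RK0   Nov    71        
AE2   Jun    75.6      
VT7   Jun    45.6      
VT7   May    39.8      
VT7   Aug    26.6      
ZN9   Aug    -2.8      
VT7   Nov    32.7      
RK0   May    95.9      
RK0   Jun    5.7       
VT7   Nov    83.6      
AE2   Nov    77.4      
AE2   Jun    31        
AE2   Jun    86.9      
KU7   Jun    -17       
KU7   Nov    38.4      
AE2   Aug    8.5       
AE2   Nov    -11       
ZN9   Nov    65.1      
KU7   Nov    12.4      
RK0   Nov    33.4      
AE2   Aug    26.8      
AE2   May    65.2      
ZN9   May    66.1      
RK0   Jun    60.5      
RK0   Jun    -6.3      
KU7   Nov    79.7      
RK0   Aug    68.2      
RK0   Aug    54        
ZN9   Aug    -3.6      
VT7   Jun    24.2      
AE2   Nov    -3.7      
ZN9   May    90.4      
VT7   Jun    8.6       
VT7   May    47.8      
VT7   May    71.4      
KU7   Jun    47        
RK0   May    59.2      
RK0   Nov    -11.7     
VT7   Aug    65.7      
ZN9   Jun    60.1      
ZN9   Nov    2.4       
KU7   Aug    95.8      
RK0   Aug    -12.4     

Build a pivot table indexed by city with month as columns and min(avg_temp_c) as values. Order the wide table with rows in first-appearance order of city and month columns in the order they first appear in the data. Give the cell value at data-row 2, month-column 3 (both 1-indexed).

With rows in first-appearance order of city, row 2 is city=RK0. month columns in first-appearance order: May, Nov, Aug, Jun; column 3 is Aug.
Long rows with city=RK0, month=Aug: min(68.2, 54, -12.4) = -12.4.

-12.4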